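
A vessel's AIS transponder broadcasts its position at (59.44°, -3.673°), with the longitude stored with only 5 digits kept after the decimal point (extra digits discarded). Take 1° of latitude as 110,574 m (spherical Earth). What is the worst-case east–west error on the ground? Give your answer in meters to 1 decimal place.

Truncating at 5 decimal places can drop up to a full unit in the last place, so the longitude may be off by as much as 1e-05°.
Parallels shrink by cos φ, so at 59.44° a degree of longitude is 110574 × 0.5084 ≈ 56220.3 m.
Maximum E–W displacement: 1e-05 × 56220.3 = 0.562203 m.

0.6 meters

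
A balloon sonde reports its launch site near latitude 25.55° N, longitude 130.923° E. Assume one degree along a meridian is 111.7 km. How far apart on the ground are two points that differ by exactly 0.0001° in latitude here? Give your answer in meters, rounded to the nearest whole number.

0.0001° × 111700 m/° = 11.17 m.

11 meters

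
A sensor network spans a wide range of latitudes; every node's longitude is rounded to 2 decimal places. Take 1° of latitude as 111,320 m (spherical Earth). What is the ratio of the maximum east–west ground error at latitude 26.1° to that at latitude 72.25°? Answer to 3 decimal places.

Rounding to 2 decimal places leaves the longitude within ±0.005° of the true value.
At 26.1°: 0.005° × 111320 × cos 26.1° = 0.005 × 111320 × 0.8980 ≈ 499.84 m.
Error at 72.25° = 0.005° × 111320 × cos 72.25° ≈ 556.6 × 0.3049 = 169.69 m.
The ratio reduces to cos 26.1° / cos 72.25° = 0.8980/0.3049 ≈ 2.9457.

2.946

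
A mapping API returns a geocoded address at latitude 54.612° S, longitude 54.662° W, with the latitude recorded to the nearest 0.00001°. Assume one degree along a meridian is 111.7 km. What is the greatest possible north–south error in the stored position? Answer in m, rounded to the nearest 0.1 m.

Rounding to 5 decimal places leaves the latitude within ±5e-06° of the true value.
North–south distance: 5e-06° × 111700 m/° = 0.5585 m.

0.6 m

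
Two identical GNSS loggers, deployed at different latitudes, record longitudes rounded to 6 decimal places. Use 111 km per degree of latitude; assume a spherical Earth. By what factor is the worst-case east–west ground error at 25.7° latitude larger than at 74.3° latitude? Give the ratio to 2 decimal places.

3.33

Rounding to 6 decimal places leaves the longitude within ±5e-07° of the true value.
At 25.7°: 5e-07° × 111000 × cos 25.7° = 5e-07 × 111000 × 0.9011 ≈ 0.05001 m.
At 74.3°: 5e-07° × 111000 × cos 74.3° = 5e-07 × 111000 × 0.2706 ≈ 0.015018 m.
The ratio reduces to cos 25.7° / cos 74.3° = 0.9011/0.2706 ≈ 3.3299.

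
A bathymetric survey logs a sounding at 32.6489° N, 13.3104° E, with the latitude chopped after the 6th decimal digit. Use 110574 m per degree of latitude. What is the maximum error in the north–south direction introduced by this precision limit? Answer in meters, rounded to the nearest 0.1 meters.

0.1 meters

Truncating at 6 decimal places can drop up to a full unit in the last place, so the latitude may be off by as much as 1e-06°.
So the N–S error is at most 1e-06 × 110574 = 0.110574 m.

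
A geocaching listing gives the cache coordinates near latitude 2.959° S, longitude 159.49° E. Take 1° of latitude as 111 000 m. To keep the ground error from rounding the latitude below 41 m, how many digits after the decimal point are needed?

4

One degree of latitude covers 111000 m.
N decimal places → at most half a unit in the last place, 0.5 × 10⁻ᴺ° = 111000/2 × 10⁻ᴺ m.
Need 0.5 × 111000 × 10⁻ᴺ ≤ 41 → 10⁻ᴺ ≤ 7.387e-04, so N ≥ 3.13.
At 3 places the error can reach 55.5 m, but 4 places keeps it to 5.55 m.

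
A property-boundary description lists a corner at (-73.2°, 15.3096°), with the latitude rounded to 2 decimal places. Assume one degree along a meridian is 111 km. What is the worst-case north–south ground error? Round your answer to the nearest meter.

555 meters

Rounding to 2 decimal places leaves the latitude within ±0.005° of the true value.
So the N–S error is at most 0.005 × 111000 = 555 m.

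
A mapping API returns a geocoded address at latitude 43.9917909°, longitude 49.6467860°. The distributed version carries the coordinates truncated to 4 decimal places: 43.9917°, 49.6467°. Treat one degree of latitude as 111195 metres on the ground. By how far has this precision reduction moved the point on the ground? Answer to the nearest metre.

The latitude changed by +0.0000909° and the longitude by +0.0000860°.
N–S: 0.0000909° × 111195 m/° = 10.1076 m.
East–west at this latitude: 0.0000860° × 111195 × cos 43.9917° ≈ 0.0000860 × 79998.2 = 6.87984 m.
Hypotenuse of the two orthogonal shifts: √(10.1076² + 6.87984²) = 12.2269 m.

12 metres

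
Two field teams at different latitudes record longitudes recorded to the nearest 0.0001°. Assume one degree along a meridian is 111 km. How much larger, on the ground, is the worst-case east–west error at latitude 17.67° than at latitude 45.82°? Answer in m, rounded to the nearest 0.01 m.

Rounding to 4 decimal places leaves the longitude within ±5e-05° of the true value.
At 17.67°: 5e-05° × 111000 × cos 17.67° = 5e-05 × 111000 × 0.9528 ≈ 5.2882 m.
Error at 45.82° = 5e-05° × 111000 × cos 45.82° ≈ 5.55 × 0.6969 = 3.8679 m.
Difference: 5.2882 − 3.8679 = 1.4203 m.

1.42 m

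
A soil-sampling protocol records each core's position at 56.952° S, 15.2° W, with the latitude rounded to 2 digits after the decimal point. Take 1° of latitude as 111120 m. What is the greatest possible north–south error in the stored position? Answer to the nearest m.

556 m

Rounding to 2 decimal places leaves the latitude within ±0.005° of the true value.
So the N–S error is at most 0.005 × 111120 = 555.6 m.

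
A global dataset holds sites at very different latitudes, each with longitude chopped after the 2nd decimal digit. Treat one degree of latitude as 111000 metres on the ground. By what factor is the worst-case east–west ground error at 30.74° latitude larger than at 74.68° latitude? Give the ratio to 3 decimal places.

3.253

Truncating at 2 decimal places can drop up to a full unit in the last place, so the longitude may be off by as much as 0.01°.
Error at 30.74° = 0.01° × 111000 × cos 30.74° ≈ 1110 × 0.8595 = 954.04 m.
Error at 74.68° = 0.01° × 111000 × cos 74.68° ≈ 1110 × 0.2642 = 293.27 m.
Ratio: 954.04 / 293.27 = cos 30.74° / cos 74.68° ≈ 3.2531.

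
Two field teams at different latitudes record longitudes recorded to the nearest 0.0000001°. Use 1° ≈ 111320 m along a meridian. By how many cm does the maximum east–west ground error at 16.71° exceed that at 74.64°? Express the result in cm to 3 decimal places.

0.386 cm

Rounding to 7 decimal places leaves the longitude within ±5e-08° of the true value.
At 16.71°: 5e-08° × 111320 × cos 16.71° = 5e-08 × 111320 × 0.9578 ≈ 0.005331 m.
At 74.64°: 5e-08° × 111320 × cos 74.64° = 5e-08 × 111320 × 0.2649 ≈ 0.0014743 m.
Difference: 0.005331 − 0.0014743 = 0.0038566 m.
That is 0.00385662 m = 0.38566 cm.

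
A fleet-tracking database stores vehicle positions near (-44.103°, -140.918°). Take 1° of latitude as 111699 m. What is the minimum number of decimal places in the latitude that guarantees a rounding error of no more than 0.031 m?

7 decimal places

One degree of latitude covers 111699 m.
Rounding to N decimal places gives at most 0.5 × 10⁻ᴺ degrees of error, i.e. 0.5 × 10⁻ᴺ × 111699 m.
Setting 55849.5 × 10⁻ᴺ ≤ 0.031 gives 10ᴺ ≥ 1.802e+06, i.e. N ≥ 6.26.
So 7 decimal places suffice (0.00558 m); 6 would allow up to 0.0558 m.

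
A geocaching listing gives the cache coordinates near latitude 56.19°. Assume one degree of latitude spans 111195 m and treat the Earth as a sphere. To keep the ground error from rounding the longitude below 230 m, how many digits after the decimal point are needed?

At 56.19° one degree of longitude covers 111195 × cos 56.19° ≈ 111195 × 0.5564 ≈ 61873.4 m.
Rounding to N decimal places gives at most 0.5 × 10⁻ᴺ degrees of error, i.e. 0.5 × 10⁻ᴺ × 61873.4 m.
Need 0.5 × 61873.4 × 10⁻ᴺ ≤ 230 → 10⁻ᴺ ≤ 7.435e-03, so N ≥ 2.13.
So 3 decimal places suffice (30.9 m); 2 would allow up to 309 m.

3 decimal places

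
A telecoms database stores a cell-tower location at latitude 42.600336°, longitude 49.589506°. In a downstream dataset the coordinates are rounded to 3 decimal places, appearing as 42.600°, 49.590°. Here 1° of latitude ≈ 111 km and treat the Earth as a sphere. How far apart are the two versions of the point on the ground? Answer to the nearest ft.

The latitude changed by +0.000336° and the longitude by -0.000494°.
North–south shift: 0.000336 × 111000 = 37.296 m.
E–W at 42.6°: -0.000494° × 111000 × cos 42.6° = -0.000494 × 111000 × 0.7361 ≈ -40.3631 m.
Combined displacement = (37.296² + 40.3631²)^½ ≈ 54.9561 m.
In feet: 54.9561 m ÷ 0.3048 ≈ 180.3 ft.

180 ft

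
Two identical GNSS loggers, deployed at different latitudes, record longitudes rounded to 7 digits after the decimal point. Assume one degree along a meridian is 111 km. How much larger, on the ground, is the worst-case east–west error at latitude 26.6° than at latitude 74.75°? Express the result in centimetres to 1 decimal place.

Rounding to 7 decimal places leaves the longitude within ±5e-08° of the true value.
At 26.6°: 5e-08° × 111000 × cos 26.6° = 5e-08 × 111000 × 0.8942 ≈ 0.0049626 m.
Error at 74.75° = 5e-08° × 111000 × cos 74.75° ≈ 0.00555 × 0.2630 = 0.0014598 m.
Difference: 0.0049626 − 0.0014598 = 0.0035027 m.
That is 0.00350273 m = 0.35027 cm.

0.4 centimetres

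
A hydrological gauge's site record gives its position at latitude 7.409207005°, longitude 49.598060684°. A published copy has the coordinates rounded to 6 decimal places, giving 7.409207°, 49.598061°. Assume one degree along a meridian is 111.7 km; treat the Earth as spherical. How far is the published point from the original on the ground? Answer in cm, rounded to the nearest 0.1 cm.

3.5 cm

Δlat = 7.409207005 − 7.409207 = +0.000000005°; Δlon = 49.598060684 − 49.598061 = -0.000000316°.
N–S: 0.000000005° × 111700 m/° = 0.0005585 m.
East–west at this latitude: -0.000000316° × 111700 × cos 7.40921° ≈ -0.000000316 × 110767 = -0.0350025 m.
Combined displacement = (0.0005585² + 0.0350025²)^½ ≈ 0.0350069 m.
That is 0.0350069 m = 3.5007 cm.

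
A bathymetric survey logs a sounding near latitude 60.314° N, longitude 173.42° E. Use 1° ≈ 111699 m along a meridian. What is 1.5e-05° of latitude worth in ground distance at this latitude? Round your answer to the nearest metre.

Along a meridian 1.5e-05° is 1.5e-05 × 111699 = 1.67549 m.

2 metres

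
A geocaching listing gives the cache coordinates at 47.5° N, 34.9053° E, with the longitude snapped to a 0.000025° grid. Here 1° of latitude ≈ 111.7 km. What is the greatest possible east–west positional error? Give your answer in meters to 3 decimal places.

0.943 meters

With a 0.000025° grid the true value lies within half a step, ±0.000025°/2 = ±1.25e-05°, of the stored one.
At latitude 47.5° a degree of longitude spans 111700 m × cos 47.5° = 111700 × 0.6756 ≈ 75463.4 m.
East–west error: 1.25e-05° × 75463.4 m/° ≈ 0.943293 m.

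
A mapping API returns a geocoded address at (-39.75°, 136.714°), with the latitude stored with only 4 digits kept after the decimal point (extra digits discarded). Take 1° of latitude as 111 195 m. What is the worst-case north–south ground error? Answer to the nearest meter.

Truncating at 4 decimal places can drop up to a full unit in the last place, so the latitude may be off by as much as 0.0001°.
So the N–S error is at most 0.0001 × 111195 = 11.1195 m.

11 meters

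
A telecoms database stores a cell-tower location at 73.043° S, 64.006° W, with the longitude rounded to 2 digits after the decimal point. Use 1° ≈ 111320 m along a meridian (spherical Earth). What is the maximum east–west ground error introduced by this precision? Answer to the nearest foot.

Rounding to 2 decimal places leaves the longitude within ±0.005° of the true value.
Parallels shrink by cos φ, so at 73.043° a degree of longitude is 111320 × 0.2917 ≈ 32466.9 m.
East–west error: 0.005° × 32466.9 m/° ≈ 162.335 m.
Converting: 162.335 m × 3.2808 ft/m ≈ 532.59 ft.

533 feet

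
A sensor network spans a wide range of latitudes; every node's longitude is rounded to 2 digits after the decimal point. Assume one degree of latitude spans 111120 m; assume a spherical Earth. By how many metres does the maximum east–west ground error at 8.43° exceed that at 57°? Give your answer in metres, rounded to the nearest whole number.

Rounding to 2 decimal places leaves the longitude within ±0.005° of the true value.
Error at 8.43° = 0.005° × 111120 × cos 8.43° ≈ 555.6 × 0.9892 = 549.6 m.
At 57°: 0.005° × 111120 × cos 57° = 0.005 × 111120 × 0.5446 ≈ 302.6 m.
Difference: 549.6 − 302.6 = 247 m.

247 metres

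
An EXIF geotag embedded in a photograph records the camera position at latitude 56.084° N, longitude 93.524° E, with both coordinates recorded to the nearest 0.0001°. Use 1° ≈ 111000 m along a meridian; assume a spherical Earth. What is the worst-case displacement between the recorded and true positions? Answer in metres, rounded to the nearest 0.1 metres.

6.4 metres

Rounding to 4 decimal places leaves each coordinate within ±5e-05° of the true value.
Latitude error → 5e-05 × 111000 = 5.55 m along the meridian.
East–west component at 56.084°: 5e-05° × 111000 × cos 56.084° ≈ 5e-05 × 61935.4 ≈ 3.09677 m.
Combining orthogonally: (5.55² + 3.09677²)^½ ≈ 6.35551 m.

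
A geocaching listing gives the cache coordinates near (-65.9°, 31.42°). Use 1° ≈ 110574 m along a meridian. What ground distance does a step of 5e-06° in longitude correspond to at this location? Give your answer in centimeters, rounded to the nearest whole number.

23 centimeters

One degree of longitude here spans 110574 × cos 65.9° = 110574 × 0.4083 ≈ 45150.7 m; 5e-06° of that is 0.225754 m.
That is 0.225754 m = 22.575 cm.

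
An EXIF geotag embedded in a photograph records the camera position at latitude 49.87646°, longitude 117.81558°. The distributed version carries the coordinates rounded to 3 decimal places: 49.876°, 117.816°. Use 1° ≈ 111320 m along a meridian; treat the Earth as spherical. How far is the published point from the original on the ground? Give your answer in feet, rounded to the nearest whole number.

195 feet

Δlat = 49.87646 − 49.876 = +0.00046°; Δlon = 117.81558 − 117.816 = -0.00042°.
N–S: 0.00046° × 111320 m/° = 51.2072 m.
East–west at this latitude: -0.00042° × 111320 × cos 49.876° ≈ -0.00042 × 71739.5 = -30.1306 m.
Distance: √(51.2072² + 30.1306²) ≈ 59.4141 m.
In feet: 59.4141 m ÷ 0.3048 ≈ 194.93 ft.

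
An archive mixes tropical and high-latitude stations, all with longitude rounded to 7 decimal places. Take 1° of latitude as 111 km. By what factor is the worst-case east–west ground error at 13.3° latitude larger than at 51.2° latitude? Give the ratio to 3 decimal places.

1.553

Rounding to 7 decimal places leaves the longitude within ±5e-08° of the true value.
At 13.3°: 5e-08° × 111000 × cos 13.3° = 5e-08 × 111000 × 0.9732 ≈ 0.0054011 m.
At 51.2°: 5e-08° × 111000 × cos 51.2° = 5e-08 × 111000 × 0.6266 ≈ 0.0034777 m.
The ratio reduces to cos 13.3° / cos 51.2° = 0.9732/0.6266 ≈ 1.5531.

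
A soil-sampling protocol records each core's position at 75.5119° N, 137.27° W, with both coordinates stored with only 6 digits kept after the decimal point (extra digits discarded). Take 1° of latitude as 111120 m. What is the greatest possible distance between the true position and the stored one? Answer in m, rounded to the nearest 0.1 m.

Truncating at 6 decimal places can drop up to a full unit in the last place, so each coordinate may be off by as much as 1e-06°.
North–south component: 1e-06° × 111120 = 0.11112 m.
East–west component at 75.5119°: 1e-06° × 111120 × cos 75.5119° ≈ 1e-06 × 27799.9 ≈ 0.0277999 m.
Worst case both components are at the extreme and orthogonal: √(0.11112² + 0.0277999²) ≈ 0.114545 m.

0.1 m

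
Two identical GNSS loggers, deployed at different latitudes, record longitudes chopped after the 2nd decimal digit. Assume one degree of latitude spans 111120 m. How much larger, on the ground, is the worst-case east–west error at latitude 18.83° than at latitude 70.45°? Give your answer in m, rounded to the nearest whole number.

Truncating at 2 decimal places can drop up to a full unit in the last place, so the longitude may be off by as much as 0.01°.
At 18.83°: 0.01° × 111120 × cos 18.83° = 0.01 × 111120 × 0.9465 ≈ 1051.7 m.
At 70.45°: 0.01° × 111120 × cos 70.45° = 0.01 × 111120 × 0.3346 ≈ 371.84 m.
Difference: 1051.7 − 371.84 = 679.89 m.

680 m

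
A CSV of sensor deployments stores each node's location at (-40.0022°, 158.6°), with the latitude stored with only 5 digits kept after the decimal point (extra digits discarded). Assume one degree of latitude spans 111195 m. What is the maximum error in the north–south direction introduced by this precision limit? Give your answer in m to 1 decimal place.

1.1 m

Truncating at 5 decimal places can drop up to a full unit in the last place, so the latitude may be off by as much as 1e-05°.
So the N–S error is at most 1e-05 × 111195 = 1.11195 m.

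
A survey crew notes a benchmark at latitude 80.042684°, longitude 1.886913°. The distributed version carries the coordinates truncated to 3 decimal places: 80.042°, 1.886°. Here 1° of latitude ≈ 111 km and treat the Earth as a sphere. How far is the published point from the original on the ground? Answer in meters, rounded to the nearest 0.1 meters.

77.9 meters

The latitude changed by +0.000684° and the longitude by +0.000913°.
N–S: 0.000684° × 111000 m/° = 75.924 m.
East–west at this latitude: 0.000913° × 111000 × cos 80.042° ≈ 0.000913 × 19194.8 = 17.5249 m.
Hypotenuse of the two orthogonal shifts: √(75.924² + 17.5249²) = 77.9203 m.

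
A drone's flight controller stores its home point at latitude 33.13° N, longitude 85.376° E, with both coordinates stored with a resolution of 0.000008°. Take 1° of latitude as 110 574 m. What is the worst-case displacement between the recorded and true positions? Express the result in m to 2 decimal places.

0.58 m

With a 0.000008° grid the true value lies within half a step, ±0.000008°/2 = ±4e-06°, of the stored one.
Latitude error → 4e-06 × 110574 = 0.442296 m along the meridian.
Longitude error → 4e-06 × 110574 × cos 33.13° = 4e-06 × 110574 × 0.8374 ≈ 0.370393 m.
The two errors are perpendicular, so the maximum displacement is √(0.442296² + 0.370393²) ≈ 0.576903 m.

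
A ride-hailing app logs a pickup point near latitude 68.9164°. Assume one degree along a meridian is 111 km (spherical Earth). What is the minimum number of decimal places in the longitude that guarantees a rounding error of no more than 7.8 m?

4 decimal places

At 68.9164° one degree of longitude covers 111000 × cos 68.9164° ≈ 111000 × 0.3597 ≈ 39930 m.
With N decimal places the half-ulp bound is 0.5·10⁻ᴺ°, or 0.5·10⁻ᴺ × 39930 m on the ground.
Need 0.5 × 39930 × 10⁻ᴺ ≤ 7.8 → 10⁻ᴺ ≤ 3.907e-04, so N ≥ 3.41.
At 3 places the error can reach 20 m, but 4 places keeps it to 2 m.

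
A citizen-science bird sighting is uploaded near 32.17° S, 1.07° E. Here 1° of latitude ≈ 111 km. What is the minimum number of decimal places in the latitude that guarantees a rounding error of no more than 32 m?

4 decimal places

One degree of latitude covers 111000 m.
Rounding to N decimal places gives at most 0.5 × 10⁻ᴺ degrees of error, i.e. 0.5 × 10⁻ᴺ × 111000 m.
Setting 55500 × 10⁻ᴺ ≤ 32 gives 10ᴺ ≥ 1734, i.e. N ≥ 3.24.
N = 3 would give 55.5 m (too coarse); N = 4 gives 5.55 m ≤ 32 m.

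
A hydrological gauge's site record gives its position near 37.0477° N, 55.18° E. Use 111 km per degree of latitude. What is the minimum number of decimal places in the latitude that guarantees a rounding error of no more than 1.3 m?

One degree of latitude covers 111000 m.
Rounding to N decimal places gives at most 0.5 × 10⁻ᴺ degrees of error, i.e. 0.5 × 10⁻ᴺ × 111000 m.
Setting 55500 × 10⁻ᴺ ≤ 1.3 gives 10ᴺ ≥ 4.269e+04, i.e. N ≥ 4.63.
N = 4 would give 5.55 m (too coarse); N = 5 gives 0.555 m ≤ 1.3 m.

5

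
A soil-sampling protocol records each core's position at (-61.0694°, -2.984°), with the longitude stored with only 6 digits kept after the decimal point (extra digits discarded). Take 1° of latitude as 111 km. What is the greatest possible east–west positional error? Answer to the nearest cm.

5 cm

Truncating at 6 decimal places can drop up to a full unit in the last place, so the longitude may be off by as much as 1e-06°.
At latitude 61.0694° a degree of longitude spans 111000 m × cos 61.0694° = 111000 × 0.4837 ≈ 53696.2 m.
East–west error: 1e-06° × 53696.2 m/° ≈ 0.0536962 m.
That is 0.0536962 m = 5.3696 cm.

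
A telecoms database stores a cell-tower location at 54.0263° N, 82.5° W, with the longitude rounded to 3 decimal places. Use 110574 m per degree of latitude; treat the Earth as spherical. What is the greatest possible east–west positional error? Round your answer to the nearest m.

Rounding to 3 decimal places leaves the longitude within ±0.0005° of the true value.
Parallels shrink by cos φ, so at 54.0263° a degree of longitude is 110574 × 0.5874 ≈ 64952.7 m.
East–west error: 0.0005° × 64952.7 m/° ≈ 32.4763 m.

32 m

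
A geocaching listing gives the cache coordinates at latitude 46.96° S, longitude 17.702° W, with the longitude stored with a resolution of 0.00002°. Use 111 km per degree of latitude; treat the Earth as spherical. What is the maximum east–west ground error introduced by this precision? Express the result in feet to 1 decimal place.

2.5 feet

With a 0.00002° grid the true value lies within half a step, ±0.00002°/2 = ±1e-05°, of the stored one.
Parallels shrink by cos φ, so at 46.96° a degree of longitude is 111000 × 0.6825 ≈ 75758.5 m.
Maximum E–W displacement: 1e-05 × 75758.5 = 0.757585 m.
In feet: 0.757585 m ÷ 0.3048 ≈ 2.4855 ft.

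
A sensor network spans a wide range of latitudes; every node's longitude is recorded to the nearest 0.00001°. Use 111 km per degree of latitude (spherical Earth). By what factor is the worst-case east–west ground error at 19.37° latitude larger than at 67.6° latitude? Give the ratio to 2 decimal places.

2.48

Rounding to 5 decimal places leaves the longitude within ±5e-06° of the true value.
Error at 19.37° = 5e-06° × 111000 × cos 19.37° ≈ 0.555 × 0.9434 = 0.52359 m.
At 67.6°: 5e-06° × 111000 × cos 67.6° = 5e-06 × 111000 × 0.3811 ≈ 0.21149 m.
The ratio reduces to cos 19.37° / cos 67.6° = 0.9434/0.3811 ≈ 2.4756.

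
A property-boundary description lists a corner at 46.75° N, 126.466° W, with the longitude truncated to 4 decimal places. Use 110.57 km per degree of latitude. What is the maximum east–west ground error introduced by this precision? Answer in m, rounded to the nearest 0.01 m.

7.58 m

Truncating at 4 decimal places can drop up to a full unit in the last place, so the longitude may be off by as much as 0.0001°.
Parallels shrink by cos φ, so at 46.75° a degree of longitude is 110570 × 0.6852 ≈ 75760.7 m.
So at most 0.0001° × 75760.7 ≈ 7.57607 m east–west.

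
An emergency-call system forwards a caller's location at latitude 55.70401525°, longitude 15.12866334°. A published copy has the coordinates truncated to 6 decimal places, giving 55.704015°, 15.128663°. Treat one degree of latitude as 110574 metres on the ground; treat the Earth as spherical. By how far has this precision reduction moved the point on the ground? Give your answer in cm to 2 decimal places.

3.48 cm

Δlat = 55.70401525 − 55.704015 = +0.00000025°; Δlon = 15.12866334 − 15.128663 = +0.00000034°.
North–south shift: 0.00000025 × 110574 = 0.0276435 m.
E–W at 55.704°: 0.00000034° × 110574 × cos 55.704° = 0.00000034 × 110574 × 0.5635 ≈ 0.0211837 m.
Hypotenuse of the two orthogonal shifts: √(0.0276435² + 0.0211837²) = 0.0348269 m.
That is 0.0348269 m = 3.4827 cm.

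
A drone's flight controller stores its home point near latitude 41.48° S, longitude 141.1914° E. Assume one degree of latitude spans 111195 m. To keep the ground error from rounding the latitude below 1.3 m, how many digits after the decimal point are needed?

5 decimal places

One degree of latitude covers 111195 m.
With N decimal places the half-ulp bound is 0.5·10⁻ᴺ°, or 0.5·10⁻ᴺ × 111195 m on the ground.
Setting 55597.5 × 10⁻ᴺ ≤ 1.3 gives 10ᴺ ≥ 4.277e+04, i.e. N ≥ 4.63.
So 5 decimal places suffice (0.556 m); 4 would allow up to 5.56 m.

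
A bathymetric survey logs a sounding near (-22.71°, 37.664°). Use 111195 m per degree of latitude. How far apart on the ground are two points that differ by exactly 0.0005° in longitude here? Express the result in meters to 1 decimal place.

51.3 meters

At 22.71° a degree of longitude is 111195 × cos 22.71° ≈ 102574 m, so 0.0005° corresponds to 51.2871 m.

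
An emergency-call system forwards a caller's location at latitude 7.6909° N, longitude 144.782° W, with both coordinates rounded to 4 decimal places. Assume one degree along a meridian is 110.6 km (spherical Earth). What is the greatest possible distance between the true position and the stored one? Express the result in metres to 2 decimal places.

7.79 metres

Rounding to 4 decimal places leaves each coordinate within ±5e-05° of the true value.
North–south component: 5e-05° × 110600 = 5.53 m.
Longitude error → 5e-05 × 110600 × cos 7.6909° = 5e-05 × 110600 × 0.9910 ≈ 5.48025 m.
The two errors are perpendicular, so the maximum displacement is √(5.53² + 5.48025²) ≈ 7.78551 m.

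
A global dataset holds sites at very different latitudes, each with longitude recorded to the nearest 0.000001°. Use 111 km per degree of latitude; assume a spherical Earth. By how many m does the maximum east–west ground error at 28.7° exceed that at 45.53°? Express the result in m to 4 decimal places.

0.0098 m

Rounding to 6 decimal places leaves the longitude within ±5e-07° of the true value.
At 28.7°: 5e-07° × 111000 × cos 28.7° = 5e-07 × 111000 × 0.8771 ≈ 0.048682 m.
At 45.53°: 5e-07° × 111000 × cos 45.53° = 5e-07 × 111000 × 0.7005 ≈ 0.03888 m.
Difference: 0.048682 − 0.03888 = 0.0098019 m.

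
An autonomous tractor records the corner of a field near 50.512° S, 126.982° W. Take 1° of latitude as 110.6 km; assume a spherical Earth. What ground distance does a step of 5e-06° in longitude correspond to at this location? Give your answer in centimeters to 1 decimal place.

At 50.512° a degree of longitude is 110600 × cos 50.512° ≈ 70332.4 m, so 5e-06° corresponds to 0.351662 m.
That is 0.351662 m = 35.166 cm.

35.2 centimeters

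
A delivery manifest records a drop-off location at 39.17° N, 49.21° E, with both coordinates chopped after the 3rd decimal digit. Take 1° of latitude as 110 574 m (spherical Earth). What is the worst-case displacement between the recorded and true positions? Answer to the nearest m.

140 m

Truncating at 3 decimal places can drop up to a full unit in the last place, so each coordinate may be off by as much as 0.001°.
Latitude error → 0.001 × 110574 = 110.574 m along the meridian.
E–W at 39.17°: 0.001° × 110574 × cos 39.17° = 0.001 × 110574 × 0.7753 ≈ 85.7253 m.
The two errors are perpendicular, so the maximum displacement is √(110.574² + 85.7253²) ≈ 139.912 m.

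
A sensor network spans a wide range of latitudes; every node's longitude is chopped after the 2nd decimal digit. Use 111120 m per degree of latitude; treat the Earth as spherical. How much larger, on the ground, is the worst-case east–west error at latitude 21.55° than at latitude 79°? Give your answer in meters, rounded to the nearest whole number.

821 meters

Truncating at 2 decimal places can drop up to a full unit in the last place, so the longitude may be off by as much as 0.01°.
At 21.55°: 0.01° × 111120 × cos 21.55° = 0.01 × 111120 × 0.9301 ≈ 1033.5 m.
Error at 79° = 0.01° × 111120 × cos 79° ≈ 1111.2 × 0.1908 = 212.03 m.
Difference: 1033.5 − 212.03 = 821.5 m.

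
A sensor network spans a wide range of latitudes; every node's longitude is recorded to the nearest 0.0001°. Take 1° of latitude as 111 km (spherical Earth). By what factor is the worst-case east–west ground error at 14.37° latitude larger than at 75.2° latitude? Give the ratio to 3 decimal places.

Rounding to 4 decimal places leaves the longitude within ±5e-05° of the true value.
Error at 14.37° = 5e-05° × 111000 × cos 14.37° ≈ 5.55 × 0.9687 = 5.3764 m.
At 75.2°: 5e-05° × 111000 × cos 75.2° = 5e-05 × 111000 × 0.2554 ≈ 1.4177 m.
The ratio reduces to cos 14.37° / cos 75.2° = 0.9687/0.2554 ≈ 3.7922.

3.792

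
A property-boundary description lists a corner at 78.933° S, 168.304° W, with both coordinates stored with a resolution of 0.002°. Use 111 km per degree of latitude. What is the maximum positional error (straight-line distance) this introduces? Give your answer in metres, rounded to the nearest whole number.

With a 0.002° grid the true value lies within half a step, ±0.002°/2 = ±0.001°, of the stored one.
N–S: 0.001° × 111000 m/° = 111 m.
E–W at 78.933°: 0.001° × 111000 × cos 78.933° = 0.001 × 111000 × 0.1920 ≈ 21.3072 m.
Worst case both components are at the extreme and orthogonal: √(111² + 21.3072²) ≈ 113.027 m.

113 metres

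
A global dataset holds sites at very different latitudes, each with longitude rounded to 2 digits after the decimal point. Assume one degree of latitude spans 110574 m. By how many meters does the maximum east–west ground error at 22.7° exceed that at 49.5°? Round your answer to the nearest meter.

151 meters

Rounding to 2 decimal places leaves the longitude within ±0.005° of the true value.
Error at 22.7° = 0.005° × 110574 × cos 22.7° ≈ 552.87 × 0.9225 = 510.04 m.
Error at 49.5° = 0.005° × 110574 × cos 49.5° ≈ 552.87 × 0.6494 = 359.06 m.
Difference: 510.04 − 359.06 = 150.98 m.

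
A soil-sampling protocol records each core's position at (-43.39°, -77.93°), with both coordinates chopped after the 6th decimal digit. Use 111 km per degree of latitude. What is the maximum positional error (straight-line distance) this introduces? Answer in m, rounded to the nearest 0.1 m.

Truncating at 6 decimal places can drop up to a full unit in the last place, so each coordinate may be off by as much as 1e-06°.
North–south component: 1e-06° × 111000 = 0.111 m.
Longitude error → 1e-06 × 111000 × cos 43.39° = 1e-06 × 111000 × 0.7267 ≈ 0.0806631 m.
The two errors are perpendicular, so the maximum displacement is √(0.111² + 0.0806631²) ≈ 0.137213 m.

0.1 m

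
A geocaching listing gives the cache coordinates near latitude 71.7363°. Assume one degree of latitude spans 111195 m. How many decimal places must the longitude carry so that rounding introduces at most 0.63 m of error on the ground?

At 71.7363° one degree of longitude covers 111195 × cos 71.7363° ≈ 111195 × 0.3134 ≈ 34847.5 m.
With N decimal places the half-ulp bound is 0.5·10⁻ᴺ°, or 0.5·10⁻ᴺ × 34847.5 m on the ground.
Setting 17423.7 × 10⁻ᴺ ≤ 0.63 gives 10ᴺ ≥ 2.766e+04, i.e. N ≥ 4.44.
So 5 decimal places suffice (0.174 m); 4 would allow up to 1.74 m.

5 decimal places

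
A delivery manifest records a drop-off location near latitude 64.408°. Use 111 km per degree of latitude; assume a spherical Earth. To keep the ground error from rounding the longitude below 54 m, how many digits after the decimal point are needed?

At 64.408° one degree of longitude covers 111000 × cos 64.408° ≈ 111000 × 0.4320 ≈ 47947.5 m.
With N decimal places the half-ulp bound is 0.5·10⁻ᴺ°, or 0.5·10⁻ᴺ × 47947.5 m on the ground.
Setting 23973.8 × 10⁻ᴺ ≤ 54 gives 10ᴺ ≥ 444, i.e. N ≥ 2.65.
At 2 places the error can reach 240 m, but 3 places keeps it to 24 m.

3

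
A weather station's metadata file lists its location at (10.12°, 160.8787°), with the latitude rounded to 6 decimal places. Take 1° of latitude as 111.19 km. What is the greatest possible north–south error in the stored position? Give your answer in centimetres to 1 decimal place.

Rounding to 6 decimal places leaves the latitude within ±5e-07° of the true value.
Along the meridian that is 5e-07° × 111190 m/° = 0.055595 m.
That is 0.055595 m = 5.5595 cm.

5.6 centimetres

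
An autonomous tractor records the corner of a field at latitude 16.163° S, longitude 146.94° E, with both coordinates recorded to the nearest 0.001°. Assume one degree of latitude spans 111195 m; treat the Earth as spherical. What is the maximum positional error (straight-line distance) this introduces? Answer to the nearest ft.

Rounding to 3 decimal places leaves each coordinate within ±0.0005° of the true value.
Latitude error → 0.0005 × 111195 = 55.5975 m along the meridian.
Longitude error → 0.0005 × 111195 × cos 16.163° = 0.0005 × 111195 × 0.9605 ≈ 53.3999 m.
Worst case both components are at the extreme and orthogonal: √(55.5975² + 53.3999²) ≈ 77.0885 m.
Converting: 77.0885 m × 3.2808 ft/m ≈ 252.91 ft.

253 ft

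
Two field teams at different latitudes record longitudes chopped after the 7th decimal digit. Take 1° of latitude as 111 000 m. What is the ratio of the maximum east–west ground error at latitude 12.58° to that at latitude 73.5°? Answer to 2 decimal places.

3.44

Truncating at 7 decimal places can drop up to a full unit in the last place, so the longitude may be off by as much as 1e-07°.
Error at 12.58° = 1e-07° × 111000 × cos 12.58° ≈ 0.0111 × 0.9760 = 0.010834 m.
At 73.5°: 1e-07° × 111000 × cos 73.5° = 1e-07 × 111000 × 0.2840 ≈ 0.0031526 m.
The ratio reduces to cos 12.58° / cos 73.5° = 0.9760/0.2840 ≈ 3.4364.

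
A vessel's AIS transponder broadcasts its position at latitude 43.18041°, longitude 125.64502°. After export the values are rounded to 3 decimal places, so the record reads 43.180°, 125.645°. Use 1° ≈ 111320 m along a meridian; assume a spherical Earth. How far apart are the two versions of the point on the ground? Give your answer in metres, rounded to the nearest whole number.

46 metres

The latitude changed by +0.00041° and the longitude by +0.00002°.
N–S: 0.00041° × 111320 m/° = 45.6412 m.
East–west at this latitude: 0.00002° × 111320 × cos 43.18° ≈ 0.00002 × 81175.4 = 1.62351 m.
Hypotenuse of the two orthogonal shifts: √(45.6412² + 1.62351²) = 45.6701 m.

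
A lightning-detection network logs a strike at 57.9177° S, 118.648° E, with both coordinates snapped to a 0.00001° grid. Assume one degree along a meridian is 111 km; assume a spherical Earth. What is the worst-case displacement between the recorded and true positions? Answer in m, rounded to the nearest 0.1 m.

With a 0.00001° grid the true value lies within half a step, ±0.00001°/2 = ±5e-06°, of the stored one.
Latitude error → 5e-06 × 111000 = 0.555 m along the meridian.
Longitude error → 5e-06 × 111000 × cos 57.9177° = 5e-06 × 111000 × 0.5311 ≈ 0.294781 m.
Worst case both components are at the extreme and orthogonal: √(0.555² + 0.294781²) ≈ 0.628427 m.

0.6 m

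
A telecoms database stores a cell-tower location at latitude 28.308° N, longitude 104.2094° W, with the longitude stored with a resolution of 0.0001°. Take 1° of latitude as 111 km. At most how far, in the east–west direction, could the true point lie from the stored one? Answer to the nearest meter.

5 meters

With a 0.0001° grid the true value lies within half a step, ±0.0001°/2 = ±5e-05°, of the stored one.
At latitude 28.308° a degree of longitude spans 111000 m × cos 28.308° = 111000 × 0.8804 ≈ 97725.6 m.
So at most 5e-05° × 97725.6 ≈ 4.88628 m east–west.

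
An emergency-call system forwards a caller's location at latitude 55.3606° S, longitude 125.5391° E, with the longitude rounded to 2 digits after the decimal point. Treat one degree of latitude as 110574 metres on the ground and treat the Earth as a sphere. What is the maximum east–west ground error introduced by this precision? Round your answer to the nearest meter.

314 meters

Rounding to 2 decimal places leaves the longitude within ±0.005° of the true value.
One degree of longitude at 55.3606° is 110574 × cos 55.3606° ≈ 110574 × 0.5684 = 62851.3 m.
East–west error: 0.005° × 62851.3 m/° ≈ 314.257 m.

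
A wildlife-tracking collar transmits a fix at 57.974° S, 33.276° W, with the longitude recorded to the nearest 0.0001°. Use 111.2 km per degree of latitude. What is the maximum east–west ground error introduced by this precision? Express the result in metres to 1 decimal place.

Rounding to 4 decimal places leaves the longitude within ±5e-05° of the true value.
One degree of longitude at 57.974° is 111200 × cos 57.974° ≈ 111200 × 0.5303 = 58969.8 m.
So at most 5e-05° × 58969.8 ≈ 2.94849 m east–west.

2.9 metres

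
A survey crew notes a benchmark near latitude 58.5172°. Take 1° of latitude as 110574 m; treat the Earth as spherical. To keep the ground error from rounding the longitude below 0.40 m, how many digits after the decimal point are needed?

5 decimal places

At 58.5172° one degree of longitude covers 110574 × cos 58.5172° ≈ 110574 × 0.5222 ≈ 57746.5 m.
With N decimal places the half-ulp bound is 0.5·10⁻ᴺ°, or 0.5·10⁻ᴺ × 57746.5 m on the ground.
Setting 28873.2 × 10⁻ᴺ ≤ 0.40 gives 10ᴺ ≥ 7.218e+04, i.e. N ≥ 4.86.
At 4 places the error can reach 2.89 m, but 5 places keeps it to 0.289 m.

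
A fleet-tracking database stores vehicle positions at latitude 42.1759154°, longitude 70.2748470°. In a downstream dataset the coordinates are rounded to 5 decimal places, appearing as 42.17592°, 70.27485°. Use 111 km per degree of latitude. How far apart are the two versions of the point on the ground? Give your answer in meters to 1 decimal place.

0.6 meters

Δlat = 42.1759154 − 42.17592 = -0.0000046°; Δlon = 70.2748470 − 70.27485 = -0.0000030°.
N–S: -0.0000046° × 111000 m/° = -0.5106 m.
E–W at 42.1759°: -0.0000030° × 111000 × cos 42.1759° = -0.0000030 × 111000 × 0.7411 ≈ -0.246782 m.
Combined displacement = (0.5106² + 0.246782²)^½ ≈ 0.56711 m.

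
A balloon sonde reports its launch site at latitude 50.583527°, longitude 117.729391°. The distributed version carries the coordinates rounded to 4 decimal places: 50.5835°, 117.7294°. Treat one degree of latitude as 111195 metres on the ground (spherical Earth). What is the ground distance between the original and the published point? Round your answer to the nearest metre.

Δlat = 50.583527 − 50.5835 = +0.000027°; Δlon = 117.729391 − 117.7294 = -0.000009°.
North–south shift: 0.000027 × 111195 = 3.00226 m.
E–W at 50.5835°: -0.000009° × 111195 × cos 50.5835° = -0.000009 × 111195 × 0.6350 ≈ -0.635432 m.
Hypotenuse of the two orthogonal shifts: √(3.00226² + 0.635432²) = 3.06877 m.

3 metres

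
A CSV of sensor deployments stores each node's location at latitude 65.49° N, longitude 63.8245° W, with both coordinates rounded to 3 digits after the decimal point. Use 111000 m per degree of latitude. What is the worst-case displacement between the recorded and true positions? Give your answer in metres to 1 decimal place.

60.1 metres

Rounding to 3 decimal places leaves each coordinate within ±0.0005° of the true value.
North–south component: 0.0005° × 111000 = 55.5 m.
E–W at 65.49°: 0.0005° × 111000 × cos 65.49° = 0.0005 × 111000 × 0.4149 ≈ 23.0243 m.
Combining orthogonally: (55.5² + 23.0243²)^½ ≈ 60.0863 m.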